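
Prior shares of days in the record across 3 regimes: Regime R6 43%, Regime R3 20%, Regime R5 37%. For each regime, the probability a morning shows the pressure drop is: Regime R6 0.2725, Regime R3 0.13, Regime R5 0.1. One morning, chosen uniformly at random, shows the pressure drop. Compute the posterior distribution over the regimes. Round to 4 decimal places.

Prior × likelihood for each hypothesis:
  Regime R6: 0.43 × 0.2725 = 0.117175
  Regime R3: 0.2 × 0.13 = 0.026
  Regime R5: 0.37 × 0.1 = 0.037
Normalizing constant = 0.180175.
P(Regime R6 | drop) = 0.117175/0.180175 ≈ 0.6503
P(Regime R3 | drop) = 0.026/0.180175 ≈ 0.1443
P(Regime R5 | drop) = 0.037/0.180175 ≈ 0.2054
(Check: 0.6503+0.1443+0.2054 = 1.0000.)

Regime R6 0.6503, Regime R3 0.1443, Regime R5 0.2054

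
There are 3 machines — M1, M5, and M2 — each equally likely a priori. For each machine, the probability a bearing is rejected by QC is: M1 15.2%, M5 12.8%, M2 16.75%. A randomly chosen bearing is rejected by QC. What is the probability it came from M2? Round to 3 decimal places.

Since the prior is uniform, the posterior is proportional to the likelihood:
  M1: 0.152
  M5: 0.128
  M2: 0.1675
Sum = 0.4475.
P(M2 | evidence) = 0.1675 / 0.4475 ≈ 0.374.

0.374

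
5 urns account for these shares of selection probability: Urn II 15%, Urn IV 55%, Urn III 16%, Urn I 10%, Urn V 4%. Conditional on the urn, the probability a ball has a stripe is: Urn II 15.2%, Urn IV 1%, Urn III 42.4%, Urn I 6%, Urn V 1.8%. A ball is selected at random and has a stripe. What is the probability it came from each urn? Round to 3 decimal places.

By Bayes' rule, posterior ∝ prior × likelihood:
  Urn II: 0.15 × 0.152 = 0.0228
  Urn IV: 0.55 × 0.01 = 0.0055
  Urn III: 0.16 × 0.424 = 0.06784
  Urn I: 0.1 × 0.06 = 0.006
  Urn V: 0.04 × 0.018 = 0.00072
Total = 0.10286.
P(Urn II | striped) = 0.0228/0.10286 ≈ 0.222
P(Urn IV | striped) = 0.0055/0.10286 ≈ 0.053
P(Urn III | striped) = 0.06784/0.10286 ≈ 0.660
P(Urn I | striped) = 0.006/0.10286 ≈ 0.058
P(Urn V | striped) = 0.00072/0.10286 ≈ 0.007
(Check: 0.222+0.053+0.660+0.058+0.007 = 1.000.)

Urn II 0.222, Urn IV 0.053, Urn III 0.660, Urn I 0.058, Urn V 0.007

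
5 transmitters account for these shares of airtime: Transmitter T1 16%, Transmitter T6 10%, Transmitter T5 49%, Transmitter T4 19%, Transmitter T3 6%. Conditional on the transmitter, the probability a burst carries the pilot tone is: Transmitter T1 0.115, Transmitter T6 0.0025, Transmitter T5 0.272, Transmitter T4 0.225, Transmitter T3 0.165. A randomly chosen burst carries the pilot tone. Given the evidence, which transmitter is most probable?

Compute prior × likelihood for every hypothesis:
  Transmitter T1: 0.16 × 0.115 = 0.0184
  Transmitter T6: 0.1 × 0.0025 = 0.00025
  Transmitter T5: 0.49 × 0.272 = 0.13328
  Transmitter T4: 0.19 × 0.225 = 0.04275
  Transmitter T3: 0.06 × 0.165 = 0.0099
Total = 0.20458.
Largest term belongs to Transmitter T5, so Transmitter T5 is most probable.

Transmitter T5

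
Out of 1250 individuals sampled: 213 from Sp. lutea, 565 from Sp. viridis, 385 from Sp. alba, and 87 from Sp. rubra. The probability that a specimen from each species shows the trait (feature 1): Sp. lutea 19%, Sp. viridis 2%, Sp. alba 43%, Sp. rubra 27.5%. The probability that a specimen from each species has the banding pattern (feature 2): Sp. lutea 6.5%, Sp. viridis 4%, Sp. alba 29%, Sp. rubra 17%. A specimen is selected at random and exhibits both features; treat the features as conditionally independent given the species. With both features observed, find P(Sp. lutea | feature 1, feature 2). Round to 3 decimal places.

Unnormalized posteriors (prior × likelihood):
  Sp. lutea: 0.1704 × 0.19 × 0.065 = 0.00210444
  Sp. viridis: 0.452 × 0.02 × 0.04 = 0.0003616
  Sp. alba: 0.308 × 0.43 × 0.29 = 0.0384076
  Sp. rubra: 0.0696 × 0.275 × 0.17 = 0.0032538
Sum = 0.04412744.
P(Sp. lutea | evidence) = 0.00210444 / 0.04412744 ≈ 0.048.

0.048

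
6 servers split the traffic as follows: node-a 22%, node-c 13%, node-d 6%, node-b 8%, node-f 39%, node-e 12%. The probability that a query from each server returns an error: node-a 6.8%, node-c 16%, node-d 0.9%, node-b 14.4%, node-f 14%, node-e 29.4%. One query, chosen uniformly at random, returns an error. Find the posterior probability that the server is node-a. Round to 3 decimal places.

Prior × likelihood for each hypothesis:
  node-a: 0.22 × 0.068 = 0.01496
  node-c: 0.13 × 0.16 = 0.0208
  node-d: 0.06 × 0.009 = 0.00054
  node-b: 0.08 × 0.144 = 0.01152
  node-f: 0.39 × 0.14 = 0.0546
  node-e: 0.12 × 0.294 = 0.03528
Total = 0.1377.
P(node-a | evidence) = 0.01496 / 0.1377 ≈ 0.109.

0.109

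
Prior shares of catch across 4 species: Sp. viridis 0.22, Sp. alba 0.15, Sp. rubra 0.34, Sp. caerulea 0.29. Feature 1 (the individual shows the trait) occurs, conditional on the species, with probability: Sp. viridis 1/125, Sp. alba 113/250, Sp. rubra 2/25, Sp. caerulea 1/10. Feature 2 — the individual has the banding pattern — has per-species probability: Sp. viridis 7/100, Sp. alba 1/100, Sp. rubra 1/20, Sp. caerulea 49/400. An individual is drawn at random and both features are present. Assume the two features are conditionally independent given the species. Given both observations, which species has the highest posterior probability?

Prior × likelihood for each hypothesis:
  Sp. viridis: 0.22 × 0.008 × 0.07 = 0.0001232
  Sp. alba: 0.15 × 0.452 × 0.01 = 0.000678
  Sp. rubra: 0.34 × 0.08 × 0.05 = 0.00136
  Sp. caerulea: 0.29 × 0.1 × 0.1225 = 0.0035525
Sum = 0.0057137.
Largest term belongs to Sp. caerulea, so Sp. caerulea is most probable.

Sp. caerulea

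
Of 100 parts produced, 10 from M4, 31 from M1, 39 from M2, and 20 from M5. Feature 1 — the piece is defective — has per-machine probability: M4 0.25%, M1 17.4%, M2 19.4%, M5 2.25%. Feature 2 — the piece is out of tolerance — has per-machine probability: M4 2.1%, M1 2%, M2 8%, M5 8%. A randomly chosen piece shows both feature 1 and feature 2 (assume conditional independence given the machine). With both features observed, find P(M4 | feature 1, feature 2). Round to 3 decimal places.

Compute prior × likelihood for every hypothesis:
  M4: 0.1 × 0.0025 × 0.021 = 0.00000525
  M1: 0.31 × 0.174 × 0.02 = 0.0010788
  M2: 0.39 × 0.194 × 0.08 = 0.0060528
  M5: 0.2 × 0.0225 × 0.08 = 0.00036
Normalizing constant = 0.00749685.
P(M4 | evidence) = 0.00000525 / 0.00749685 ≈ 0.001.

0.001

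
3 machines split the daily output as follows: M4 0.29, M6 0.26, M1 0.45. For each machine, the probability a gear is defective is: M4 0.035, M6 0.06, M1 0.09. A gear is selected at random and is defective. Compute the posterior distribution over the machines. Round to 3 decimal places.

Prior × likelihood for each hypothesis:
  M4: 0.29 × 0.035 = 0.01015
  M6: 0.26 × 0.06 = 0.0156
  M1: 0.45 × 0.09 = 0.0405
Total = 0.06625.
P(M4 | defective) = 0.01015/0.06625 ≈ 0.153
P(M6 | defective) = 0.0156/0.06625 ≈ 0.235
P(M1 | defective) = 0.0405/0.06625 ≈ 0.611

M4 0.153, M6 0.235, M1 0.611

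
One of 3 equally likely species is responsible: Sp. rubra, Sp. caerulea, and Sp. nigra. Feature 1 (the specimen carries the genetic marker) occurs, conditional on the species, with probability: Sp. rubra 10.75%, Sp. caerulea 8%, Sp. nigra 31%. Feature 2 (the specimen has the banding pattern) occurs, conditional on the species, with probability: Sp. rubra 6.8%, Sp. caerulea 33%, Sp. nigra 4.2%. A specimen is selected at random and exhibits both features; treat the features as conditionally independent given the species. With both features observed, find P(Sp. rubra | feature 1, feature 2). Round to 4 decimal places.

0.1564

With a uniform prior (1/3 each), posterior ∝ likelihood:
  Sp. rubra: 0.1075 × 0.068 = 0.00731
  Sp. caerulea: 0.08 × 0.33 = 0.0264
  Sp. nigra: 0.31 × 0.042 = 0.01302
Normalizing constant = 0.04673.
P(Sp. rubra | evidence) = 0.00731 / 0.04673 ≈ 0.1564.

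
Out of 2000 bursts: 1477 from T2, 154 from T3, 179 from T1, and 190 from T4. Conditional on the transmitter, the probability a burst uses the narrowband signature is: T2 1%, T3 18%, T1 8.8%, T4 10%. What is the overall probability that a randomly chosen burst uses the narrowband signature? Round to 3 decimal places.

Compute prior × likelihood for every hypothesis:
  T2: 0.7385 × 0.01 = 0.007385
  T3: 0.077 × 0.18 = 0.01386
  T1: 0.0895 × 0.088 = 0.007876
  T4: 0.095 × 0.1 = 0.0095
P(narrowband) = 0.007385 + 0.01386 + 0.007876 + 0.0095 = 0.038621 → 0.039.

0.039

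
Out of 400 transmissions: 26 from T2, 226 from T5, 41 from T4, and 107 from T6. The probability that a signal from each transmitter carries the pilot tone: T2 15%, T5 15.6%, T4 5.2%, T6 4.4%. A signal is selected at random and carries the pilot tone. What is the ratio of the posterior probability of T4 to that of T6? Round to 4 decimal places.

By Bayes' rule, posterior ∝ prior × likelihood:
  T2: 0.065 × 0.15 = 0.00975
  T5: 0.565 × 0.156 = 0.08814
  T4: 0.1025 × 0.052 = 0.00533
  T6: 0.2675 × 0.044 = 0.01177
Sum = 0.11499.
The ratio is 0.00533 / 0.01177 (the normalizer cancels) = 0.4528.

0.4528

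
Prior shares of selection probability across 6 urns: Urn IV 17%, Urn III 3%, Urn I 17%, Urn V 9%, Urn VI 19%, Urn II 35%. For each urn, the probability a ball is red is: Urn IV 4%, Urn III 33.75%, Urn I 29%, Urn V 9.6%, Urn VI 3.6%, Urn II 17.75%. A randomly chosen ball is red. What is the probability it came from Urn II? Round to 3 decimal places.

Compute prior × likelihood for every hypothesis:
  Urn IV: 0.17 × 0.04 = 0.0068
  Urn III: 0.03 × 0.3375 = 0.010125
  Urn I: 0.17 × 0.29 = 0.0493
  Urn V: 0.09 × 0.096 = 0.00864
  Urn VI: 0.19 × 0.036 = 0.00684
  Urn II: 0.35 × 0.1775 = 0.062125
Normalizing constant = 0.14383.
P(Urn II | evidence) = 0.062125 / 0.14383 ≈ 0.432.

0.432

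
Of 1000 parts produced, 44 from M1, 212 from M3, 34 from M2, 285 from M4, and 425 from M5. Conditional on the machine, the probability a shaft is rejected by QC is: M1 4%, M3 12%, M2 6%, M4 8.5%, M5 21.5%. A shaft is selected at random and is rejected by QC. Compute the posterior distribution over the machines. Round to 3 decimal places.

M1 0.012, M3 0.176, M2 0.014, M4 0.167, M5 0.631

Compute prior × likelihood for every hypothesis:
  M1: 0.044 × 0.04 = 0.00176
  M3: 0.212 × 0.12 = 0.02544
  M2: 0.034 × 0.06 = 0.00204
  M4: 0.285 × 0.085 = 0.024225
  M5: 0.425 × 0.215 = 0.091375
Total = 0.14484.
P(M1 | rejected) = 0.00176/0.14484 ≈ 0.012
P(M3 | rejected) = 0.02544/0.14484 ≈ 0.176
P(M2 | rejected) = 0.00204/0.14484 ≈ 0.014
P(M4 | rejected) = 0.024225/0.14484 ≈ 0.167
P(M5 | rejected) = 0.091375/0.14484 ≈ 0.631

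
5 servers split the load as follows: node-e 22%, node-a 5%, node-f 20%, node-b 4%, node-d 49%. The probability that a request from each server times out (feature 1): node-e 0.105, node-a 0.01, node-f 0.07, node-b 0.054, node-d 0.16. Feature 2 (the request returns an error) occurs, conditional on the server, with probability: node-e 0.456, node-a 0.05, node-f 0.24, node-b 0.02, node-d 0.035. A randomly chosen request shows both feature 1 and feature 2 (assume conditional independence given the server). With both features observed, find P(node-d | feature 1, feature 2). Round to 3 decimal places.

By Bayes' rule, posterior ∝ prior × likelihood:
  node-e: 0.22 × 0.105 × 0.456 = 0.0105336
  node-a: 0.05 × 0.01 × 0.05 = 0.000025
  node-f: 0.2 × 0.07 × 0.24 = 0.00336
  node-b: 0.04 × 0.054 × 0.02 = 0.0000432
  node-d: 0.49 × 0.16 × 0.035 = 0.002744
Normalizing constant = 0.0167058.
P(node-d | evidence) = 0.002744 / 0.0167058 ≈ 0.164.

0.164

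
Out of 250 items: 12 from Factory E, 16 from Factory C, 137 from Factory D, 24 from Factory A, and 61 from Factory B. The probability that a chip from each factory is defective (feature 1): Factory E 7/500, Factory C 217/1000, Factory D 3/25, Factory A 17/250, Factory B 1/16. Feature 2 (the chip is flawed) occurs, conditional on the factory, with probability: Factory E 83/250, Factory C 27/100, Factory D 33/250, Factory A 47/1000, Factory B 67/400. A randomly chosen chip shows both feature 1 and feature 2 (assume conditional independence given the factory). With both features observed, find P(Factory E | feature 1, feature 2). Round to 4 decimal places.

Compute prior × likelihood for every hypothesis:
  Factory E: 0.048 × 0.014 × 0.332 = 0.000223104
  Factory C: 0.064 × 0.217 × 0.27 = 0.00374976
  Factory D: 0.548 × 0.12 × 0.132 = 0.00868032
  Factory A: 0.096 × 0.068 × 0.047 = 0.000306816
  Factory B: 0.244 × 0.0625 × 0.1675 = 0.002554375
Total = 0.015514375.
P(Factory E | evidence) = 0.000223104 / 0.015514375 ≈ 0.0144.

0.0144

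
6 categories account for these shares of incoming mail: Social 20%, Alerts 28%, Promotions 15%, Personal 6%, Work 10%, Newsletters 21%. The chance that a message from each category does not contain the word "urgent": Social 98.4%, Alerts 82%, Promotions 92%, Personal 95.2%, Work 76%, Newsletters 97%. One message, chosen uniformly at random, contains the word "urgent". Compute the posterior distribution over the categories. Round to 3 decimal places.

Social 0.032, Alerts 0.510, Promotions 0.121, Personal 0.029, Work 0.243, Newsletters 0.064

Taking complements, P(urgent-flag | each) = Social 0.016, Alerts 0.18, Promotions 0.08, Personal 0.048, Work 0.24, Newsletters 0.03.
Prior × likelihood for each hypothesis:
  Social: 0.2 × 0.016 = 0.0032
  Alerts: 0.28 × 0.18 = 0.0504
  Promotions: 0.15 × 0.08 = 0.012
  Personal: 0.06 × 0.048 = 0.00288
  Work: 0.1 × 0.24 = 0.024
  Newsletters: 0.21 × 0.03 = 0.0063
Normalizing constant = 0.09878.
P(Social | urgent-flag) = 0.0032/0.09878 ≈ 0.032
P(Alerts | urgent-flag) = 0.0504/0.09878 ≈ 0.510
P(Promotions | urgent-flag) = 0.012/0.09878 ≈ 0.121
P(Personal | urgent-flag) = 0.00288/0.09878 ≈ 0.029
P(Work | urgent-flag) = 0.024/0.09878 ≈ 0.243
P(Newsletters | urgent-flag) = 0.0063/0.09878 ≈ 0.064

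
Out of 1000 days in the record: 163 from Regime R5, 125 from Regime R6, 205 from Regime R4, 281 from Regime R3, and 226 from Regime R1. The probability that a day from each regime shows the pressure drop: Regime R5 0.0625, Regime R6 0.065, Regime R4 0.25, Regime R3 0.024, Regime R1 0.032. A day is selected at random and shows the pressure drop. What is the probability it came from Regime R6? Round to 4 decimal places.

0.0973

By Bayes' rule, posterior ∝ prior × likelihood:
  Regime R5: 0.163 × 0.0625 = 0.0101875
  Regime R6: 0.125 × 0.065 = 0.008125
  Regime R4: 0.205 × 0.25 = 0.05125
  Regime R3: 0.281 × 0.024 = 0.006744
  Regime R1: 0.226 × 0.032 = 0.007232
Sum = 0.0835385.
P(Regime R6 | evidence) = 0.008125 / 0.0835385 ≈ 0.0973.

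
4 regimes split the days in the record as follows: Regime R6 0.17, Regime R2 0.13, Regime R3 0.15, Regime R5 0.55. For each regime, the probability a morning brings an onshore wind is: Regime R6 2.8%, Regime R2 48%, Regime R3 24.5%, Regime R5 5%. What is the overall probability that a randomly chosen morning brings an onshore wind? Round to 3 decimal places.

0.131

Prior × likelihood for each hypothesis:
  Regime R6: 0.17 × 0.028 = 0.00476
  Regime R2: 0.13 × 0.48 = 0.0624
  Regime R3: 0.15 × 0.245 = 0.03675
  Regime R5: 0.55 × 0.05 = 0.0275
P(onshore) = 0.00476 + 0.0624 + 0.03675 + 0.0275 = 0.13141 → 0.131.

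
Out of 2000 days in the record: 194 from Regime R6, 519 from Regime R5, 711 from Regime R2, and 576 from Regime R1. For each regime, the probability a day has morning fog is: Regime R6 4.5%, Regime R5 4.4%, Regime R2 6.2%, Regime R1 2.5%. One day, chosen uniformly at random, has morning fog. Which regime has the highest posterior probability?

By Bayes' rule, posterior ∝ prior × likelihood:
  Regime R6: 0.097 × 0.045 = 0.004365
  Regime R5: 0.2595 × 0.044 = 0.011418
  Regime R2: 0.3555 × 0.062 = 0.022041
  Regime R1: 0.288 × 0.025 = 0.0072
Normalizing constant = 0.045024.
Largest term belongs to Regime R2, so Regime R2 is most probable.

Regime R2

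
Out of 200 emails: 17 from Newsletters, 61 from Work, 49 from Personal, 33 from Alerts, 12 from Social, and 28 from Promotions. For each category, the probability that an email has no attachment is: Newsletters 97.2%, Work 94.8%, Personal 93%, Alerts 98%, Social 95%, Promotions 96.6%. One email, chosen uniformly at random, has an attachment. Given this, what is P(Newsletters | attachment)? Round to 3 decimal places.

Taking complements, P(attachment | each) = Newsletters 0.028, Work 0.052, Personal 0.07, Alerts 0.02, Social 0.05, Promotions 0.034.
Unnormalized posteriors (prior × likelihood):
  Newsletters: 0.085 × 0.028 = 0.00238
  Work: 0.305 × 0.052 = 0.01586
  Personal: 0.245 × 0.07 = 0.01715
  Alerts: 0.165 × 0.02 = 0.0033
  Social: 0.06 × 0.05 = 0.003
  Promotions: 0.14 × 0.034 = 0.00476
Sum = 0.04645.
P(Newsletters | evidence) = 0.00238 / 0.04645 ≈ 0.051.

0.051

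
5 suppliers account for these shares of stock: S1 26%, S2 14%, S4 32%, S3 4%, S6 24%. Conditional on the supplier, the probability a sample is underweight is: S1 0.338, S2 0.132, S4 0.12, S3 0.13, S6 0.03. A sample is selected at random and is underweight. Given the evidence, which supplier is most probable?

Compute prior × likelihood for every hypothesis:
  S1: 0.26 × 0.338 = 0.08788
  S2: 0.14 × 0.132 = 0.01848
  S4: 0.32 × 0.12 = 0.0384
  S3: 0.04 × 0.13 = 0.0052
  S6: 0.24 × 0.03 = 0.0072
Sum = 0.15716.
Largest term belongs to S1, so S1 is most probable.

S1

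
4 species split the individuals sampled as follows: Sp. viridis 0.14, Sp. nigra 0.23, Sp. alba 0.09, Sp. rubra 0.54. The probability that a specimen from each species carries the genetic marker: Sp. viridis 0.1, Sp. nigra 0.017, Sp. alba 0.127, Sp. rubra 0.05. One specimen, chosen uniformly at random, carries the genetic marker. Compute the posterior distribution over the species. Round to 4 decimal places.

Sp. viridis 0.2485, Sp. nigra 0.0694, Sp. alba 0.2029, Sp. rubra 0.4792

By Bayes' rule, posterior ∝ prior × likelihood:
  Sp. viridis: 0.14 × 0.1 = 0.014
  Sp. nigra: 0.23 × 0.017 = 0.00391
  Sp. alba: 0.09 × 0.127 = 0.01143
  Sp. rubra: 0.54 × 0.05 = 0.027
Total = 0.05634.
P(Sp. viridis | marker) = 0.014/0.05634 ≈ 0.2485
P(Sp. nigra | marker) = 0.00391/0.05634 ≈ 0.0694
P(Sp. alba | marker) = 0.01143/0.05634 ≈ 0.2029
P(Sp. rubra | marker) = 0.027/0.05634 ≈ 0.4792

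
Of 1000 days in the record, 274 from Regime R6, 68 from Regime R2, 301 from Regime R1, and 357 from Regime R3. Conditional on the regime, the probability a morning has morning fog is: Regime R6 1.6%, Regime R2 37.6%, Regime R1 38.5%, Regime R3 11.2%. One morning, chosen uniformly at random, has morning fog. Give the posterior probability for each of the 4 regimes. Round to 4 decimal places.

Regime R6 0.0236, Regime R2 0.1376, Regime R1 0.6236, Regime R3 0.2152

By Bayes' rule, posterior ∝ prior × likelihood:
  Regime R6: 0.274 × 0.016 = 0.004384
  Regime R2: 0.068 × 0.376 = 0.025568
  Regime R1: 0.301 × 0.385 = 0.115885
  Regime R3: 0.357 × 0.112 = 0.039984
Sum = 0.185821.
P(Regime R6 | fog) = 0.004384/0.185821 ≈ 0.0236
P(Regime R2 | fog) = 0.025568/0.185821 ≈ 0.1376
P(Regime R1 | fog) = 0.115885/0.185821 ≈ 0.6236
P(Regime R3 | fog) = 0.039984/0.185821 ≈ 0.2152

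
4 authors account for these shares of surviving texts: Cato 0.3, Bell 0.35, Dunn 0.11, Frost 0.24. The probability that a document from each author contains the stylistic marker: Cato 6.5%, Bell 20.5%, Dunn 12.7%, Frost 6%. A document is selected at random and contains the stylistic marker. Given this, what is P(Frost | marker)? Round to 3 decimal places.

Unnormalized posteriors (prior × likelihood):
  Cato: 0.3 × 0.065 = 0.0195
  Bell: 0.35 × 0.205 = 0.07175
  Dunn: 0.11 × 0.127 = 0.01397
  Frost: 0.24 × 0.06 = 0.0144
Total = 0.11962.
P(Frost | evidence) = 0.0144 / 0.11962 ≈ 0.120.

0.120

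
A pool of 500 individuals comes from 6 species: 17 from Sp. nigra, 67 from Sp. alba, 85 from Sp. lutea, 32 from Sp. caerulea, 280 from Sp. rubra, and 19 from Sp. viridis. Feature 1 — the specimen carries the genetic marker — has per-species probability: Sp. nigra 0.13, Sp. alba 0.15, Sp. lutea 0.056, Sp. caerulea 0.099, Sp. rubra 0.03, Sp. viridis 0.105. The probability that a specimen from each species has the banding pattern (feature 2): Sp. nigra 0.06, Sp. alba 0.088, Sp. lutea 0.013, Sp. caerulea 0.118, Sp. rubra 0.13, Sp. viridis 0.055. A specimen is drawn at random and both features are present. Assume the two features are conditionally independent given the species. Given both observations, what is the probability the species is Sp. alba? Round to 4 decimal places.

By Bayes' rule, posterior ∝ prior × likelihood:
  Sp. nigra: 0.034 × 0.13 × 0.06 = 0.0002652
  Sp. alba: 0.134 × 0.15 × 0.088 = 0.0017688
  Sp. lutea: 0.17 × 0.056 × 0.013 = 0.00012376
  Sp. caerulea: 0.064 × 0.099 × 0.118 = 0.000747648
  Sp. rubra: 0.56 × 0.03 × 0.13 = 0.002184
  Sp. viridis: 0.038 × 0.105 × 0.055 = 0.00021945
Normalizing constant = 0.005308858.
P(Sp. alba | evidence) = 0.0017688 / 0.005308858 ≈ 0.3332.

0.3332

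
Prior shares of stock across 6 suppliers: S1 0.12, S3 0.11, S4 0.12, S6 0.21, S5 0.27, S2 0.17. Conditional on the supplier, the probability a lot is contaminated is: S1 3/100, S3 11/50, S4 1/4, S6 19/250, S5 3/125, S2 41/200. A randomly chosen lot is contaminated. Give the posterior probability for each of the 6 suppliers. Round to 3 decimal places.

S1 0.031, S3 0.210, S4 0.261, S6 0.139, S5 0.056, S2 0.303

Prior × likelihood for each hypothesis:
  S1: 0.12 × 0.03 = 0.0036
  S3: 0.11 × 0.22 = 0.0242
  S4: 0.12 × 0.25 = 0.03
  S6: 0.21 × 0.076 = 0.01596
  S5: 0.27 × 0.024 = 0.00648
  S2: 0.17 × 0.205 = 0.03485
Normalizing constant = 0.11509.
P(S1 | contaminated) = 0.0036/0.11509 ≈ 0.031
P(S3 | contaminated) = 0.0242/0.11509 ≈ 0.210
P(S4 | contaminated) = 0.03/0.11509 ≈ 0.261
P(S6 | contaminated) = 0.01596/0.11509 ≈ 0.139
P(S5 | contaminated) = 0.00648/0.11509 ≈ 0.056
P(S2 | contaminated) = 0.03485/0.11509 ≈ 0.303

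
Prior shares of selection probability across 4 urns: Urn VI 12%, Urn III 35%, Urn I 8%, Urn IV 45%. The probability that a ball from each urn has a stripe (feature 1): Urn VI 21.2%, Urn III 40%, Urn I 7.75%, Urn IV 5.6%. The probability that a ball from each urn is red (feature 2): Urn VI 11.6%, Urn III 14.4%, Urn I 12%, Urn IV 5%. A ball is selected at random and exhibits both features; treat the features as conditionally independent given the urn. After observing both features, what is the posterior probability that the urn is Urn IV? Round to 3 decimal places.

By Bayes' rule, posterior ∝ prior × likelihood:
  Urn VI: 0.12 × 0.212 × 0.116 = 0.00295104
  Urn III: 0.35 × 0.4 × 0.144 = 0.02016
  Urn I: 0.08 × 0.0775 × 0.12 = 0.000744
  Urn IV: 0.45 × 0.056 × 0.05 = 0.00126
Total = 0.02511504.
P(Urn IV | evidence) = 0.00126 / 0.02511504 ≈ 0.050.

0.050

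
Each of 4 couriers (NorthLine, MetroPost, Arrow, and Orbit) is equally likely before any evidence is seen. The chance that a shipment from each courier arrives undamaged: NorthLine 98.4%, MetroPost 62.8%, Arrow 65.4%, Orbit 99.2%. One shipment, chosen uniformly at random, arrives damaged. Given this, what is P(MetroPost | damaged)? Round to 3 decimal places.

Taking complements, P(damaged | each) = NorthLine 0.016, MetroPost 0.372, Arrow 0.346, Orbit 0.008.
With a uniform prior (1/4 each), posterior ∝ likelihood:
  NorthLine: 0.016
  MetroPost: 0.372
  Arrow: 0.346
  Orbit: 0.008
Normalizing constant = 0.742.
P(MetroPost | evidence) = 0.372 / 0.742 ≈ 0.501.

0.501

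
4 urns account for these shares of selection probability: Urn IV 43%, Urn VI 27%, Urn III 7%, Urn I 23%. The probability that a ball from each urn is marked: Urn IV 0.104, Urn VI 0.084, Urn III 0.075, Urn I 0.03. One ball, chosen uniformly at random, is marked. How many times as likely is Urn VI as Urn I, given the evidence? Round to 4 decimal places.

Compute prior × likelihood for every hypothesis:
  Urn IV: 0.43 × 0.104 = 0.04472
  Urn VI: 0.27 × 0.084 = 0.02268
  Urn III: 0.07 × 0.075 = 0.00525
  Urn I: 0.23 × 0.03 = 0.0069
Normalizing constant = 0.07955.
The ratio is 0.02268 / 0.0069 (the normalizer cancels) = 3.2870.

3.2870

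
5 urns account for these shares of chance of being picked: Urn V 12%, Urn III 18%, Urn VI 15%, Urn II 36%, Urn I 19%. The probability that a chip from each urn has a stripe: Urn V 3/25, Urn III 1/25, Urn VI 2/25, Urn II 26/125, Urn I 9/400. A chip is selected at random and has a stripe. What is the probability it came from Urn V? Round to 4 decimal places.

0.1277

Prior × likelihood for each hypothesis:
  Urn V: 0.12 × 0.12 = 0.0144
  Urn III: 0.18 × 0.04 = 0.0072
  Urn VI: 0.15 × 0.08 = 0.012
  Urn II: 0.36 × 0.208 = 0.07488
  Urn I: 0.19 × 0.0225 = 0.004275
Normalizing constant = 0.112755.
P(Urn V | evidence) = 0.0144 / 0.112755 ≈ 0.1277.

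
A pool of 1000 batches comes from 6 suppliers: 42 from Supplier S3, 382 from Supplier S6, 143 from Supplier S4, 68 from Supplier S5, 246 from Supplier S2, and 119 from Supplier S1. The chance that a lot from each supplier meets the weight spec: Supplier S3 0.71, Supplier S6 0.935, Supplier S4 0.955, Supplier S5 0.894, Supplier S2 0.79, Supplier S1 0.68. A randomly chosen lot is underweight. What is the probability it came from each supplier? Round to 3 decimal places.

Supplier S3 0.087, Supplier S6 0.177, Supplier S4 0.046, Supplier S5 0.051, Supplier S2 0.368, Supplier S1 0.271

Taking complements, P(underweight | each) = Supplier S3 0.29, Supplier S6 0.065, Supplier S4 0.045, Supplier S5 0.106, Supplier S2 0.21, Supplier S1 0.32.
Prior × likelihood for each hypothesis:
  Supplier S3: 0.042 × 0.29 = 0.01218
  Supplier S6: 0.382 × 0.065 = 0.02483
  Supplier S4: 0.143 × 0.045 = 0.006435
  Supplier S5: 0.068 × 0.106 = 0.007208
  Supplier S2: 0.246 × 0.21 = 0.05166
  Supplier S1: 0.119 × 0.32 = 0.03808
Normalizing constant = 0.140393.
P(Supplier S3 | underweight) = 0.01218/0.140393 ≈ 0.087
P(Supplier S6 | underweight) = 0.02483/0.140393 ≈ 0.177
P(Supplier S4 | underweight) = 0.006435/0.140393 ≈ 0.046
P(Supplier S5 | underweight) = 0.007208/0.140393 ≈ 0.051
P(Supplier S2 | underweight) = 0.05166/0.140393 ≈ 0.368
P(Supplier S1 | underweight) = 0.03808/0.140393 ≈ 0.271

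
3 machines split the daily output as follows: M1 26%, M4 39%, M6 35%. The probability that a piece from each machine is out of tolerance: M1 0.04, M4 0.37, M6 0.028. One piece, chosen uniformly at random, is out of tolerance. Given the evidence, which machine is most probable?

M4

Unnormalized posteriors (prior × likelihood):
  M1: 0.26 × 0.04 = 0.0104
  M4: 0.39 × 0.37 = 0.1443
  M6: 0.35 × 0.028 = 0.0098
Sum = 0.1645.
Largest term belongs to M4, so M4 is most probable.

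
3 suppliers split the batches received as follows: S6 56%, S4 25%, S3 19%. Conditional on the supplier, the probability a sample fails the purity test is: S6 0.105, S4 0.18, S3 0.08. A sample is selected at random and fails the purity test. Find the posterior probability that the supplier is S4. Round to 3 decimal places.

0.378

Prior × likelihood for each hypothesis:
  S6: 0.56 × 0.105 = 0.0588
  S4: 0.25 × 0.18 = 0.045
  S3: 0.19 × 0.08 = 0.0152
Sum = 0.119.
P(S4 | evidence) = 0.045 / 0.119 ≈ 0.378.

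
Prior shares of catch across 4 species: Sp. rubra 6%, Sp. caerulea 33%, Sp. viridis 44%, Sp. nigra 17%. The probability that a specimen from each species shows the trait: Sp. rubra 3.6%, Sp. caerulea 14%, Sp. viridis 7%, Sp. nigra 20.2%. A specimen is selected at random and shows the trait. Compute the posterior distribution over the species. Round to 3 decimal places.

Unnormalized posteriors (prior × likelihood):
  Sp. rubra: 0.06 × 0.036 = 0.00216
  Sp. caerulea: 0.33 × 0.14 = 0.0462
  Sp. viridis: 0.44 × 0.07 = 0.0308
  Sp. nigra: 0.17 × 0.202 = 0.03434
Sum = 0.1135.
P(Sp. rubra | trait) = 0.00216/0.1135 ≈ 0.019
P(Sp. caerulea | trait) = 0.0462/0.1135 ≈ 0.407
P(Sp. viridis | trait) = 0.0308/0.1135 ≈ 0.271
P(Sp. nigra | trait) = 0.03434/0.1135 ≈ 0.303

Sp. rubra 0.019, Sp. caerulea 0.407, Sp. viridis 0.271, Sp. nigra 0.303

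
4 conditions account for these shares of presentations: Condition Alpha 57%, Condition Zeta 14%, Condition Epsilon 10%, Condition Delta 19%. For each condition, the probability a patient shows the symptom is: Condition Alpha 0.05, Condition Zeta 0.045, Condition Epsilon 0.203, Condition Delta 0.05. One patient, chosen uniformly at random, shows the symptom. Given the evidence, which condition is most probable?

Condition Alpha

Unnormalized posteriors (prior × likelihood):
  Condition Alpha: 0.57 × 0.05 = 0.0285
  Condition Zeta: 0.14 × 0.045 = 0.0063
  Condition Epsilon: 0.1 × 0.203 = 0.0203
  Condition Delta: 0.19 × 0.05 = 0.0095
Total = 0.0646.
Largest term belongs to Condition Alpha, so Condition Alpha is most probable.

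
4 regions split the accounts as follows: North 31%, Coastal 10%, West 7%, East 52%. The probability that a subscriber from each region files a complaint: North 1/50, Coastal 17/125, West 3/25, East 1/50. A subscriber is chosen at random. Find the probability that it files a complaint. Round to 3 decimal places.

0.039

Unnormalized posteriors (prior × likelihood):
  North: 0.31 × 0.02 = 0.0062
  Coastal: 0.1 × 0.136 = 0.0136
  West: 0.07 × 0.12 = 0.0084
  East: 0.52 × 0.02 = 0.0104
P(complaint) = 0.0062 + 0.0136 + 0.0084 + 0.0104 = 0.0386 → 0.039.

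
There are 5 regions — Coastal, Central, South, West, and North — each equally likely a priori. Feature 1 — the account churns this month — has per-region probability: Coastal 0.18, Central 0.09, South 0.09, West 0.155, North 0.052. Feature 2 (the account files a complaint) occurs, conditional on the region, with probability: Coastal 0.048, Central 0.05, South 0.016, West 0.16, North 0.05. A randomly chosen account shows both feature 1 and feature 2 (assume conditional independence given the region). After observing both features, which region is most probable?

West

Since the prior is uniform, the posterior is proportional to the likelihood:
  Coastal: 0.18 × 0.048 = 0.00864
  Central: 0.09 × 0.05 = 0.0045
  South: 0.09 × 0.016 = 0.00144
  West: 0.155 × 0.16 = 0.0248
  North: 0.052 × 0.05 = 0.0026
Sum = 0.04198.
Largest term belongs to West, so West is most probable.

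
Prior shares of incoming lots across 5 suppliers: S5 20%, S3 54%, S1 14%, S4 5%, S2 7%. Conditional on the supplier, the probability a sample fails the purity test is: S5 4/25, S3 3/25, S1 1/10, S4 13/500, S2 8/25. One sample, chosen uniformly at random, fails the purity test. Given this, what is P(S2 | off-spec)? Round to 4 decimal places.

Compute prior × likelihood for every hypothesis:
  S5: 0.2 × 0.16 = 0.032
  S3: 0.54 × 0.12 = 0.0648
  S1: 0.14 × 0.1 = 0.014
  S4: 0.05 × 0.026 = 0.0013
  S2: 0.07 × 0.32 = 0.0224
Sum = 0.1345.
P(S2 | evidence) = 0.0224 / 0.1345 ≈ 0.1665.

0.1665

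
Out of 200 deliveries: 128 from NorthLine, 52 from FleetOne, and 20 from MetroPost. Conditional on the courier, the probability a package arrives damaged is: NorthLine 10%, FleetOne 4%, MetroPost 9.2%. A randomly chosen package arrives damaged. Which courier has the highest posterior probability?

NorthLine

Compute prior × likelihood for every hypothesis:
  NorthLine: 0.64 × 0.1 = 0.064
  FleetOne: 0.26 × 0.04 = 0.0104
  MetroPost: 0.1 × 0.092 = 0.0092
Sum = 0.0836.
Largest term belongs to NorthLine, so NorthLine is most probable.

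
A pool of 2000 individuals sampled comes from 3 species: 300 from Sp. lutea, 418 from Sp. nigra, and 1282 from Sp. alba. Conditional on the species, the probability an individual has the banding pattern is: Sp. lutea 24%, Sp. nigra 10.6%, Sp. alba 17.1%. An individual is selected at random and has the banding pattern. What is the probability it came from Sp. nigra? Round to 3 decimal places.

0.132

Compute prior × likelihood for every hypothesis:
  Sp. lutea: 0.15 × 0.24 = 0.036
  Sp. nigra: 0.209 × 0.106 = 0.022154
  Sp. alba: 0.641 × 0.171 = 0.109611
Normalizing constant = 0.167765.
P(Sp. nigra | evidence) = 0.022154 / 0.167765 ≈ 0.132.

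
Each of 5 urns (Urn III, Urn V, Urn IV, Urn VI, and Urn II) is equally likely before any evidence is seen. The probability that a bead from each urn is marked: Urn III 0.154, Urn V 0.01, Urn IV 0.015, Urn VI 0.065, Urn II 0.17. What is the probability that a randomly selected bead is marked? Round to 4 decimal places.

0.0828

With a uniform prior (1/5 each), posterior ∝ likelihood:
  Urn III: 0.154
  Urn V: 0.01
  Urn IV: 0.015
  Urn VI: 0.065
  Urn II: 0.17
P(marked) = (1/5) × (0.154 + 0.01 + 0.015 + 0.065 + 0.17) = 0.414/5 ≈ 0.0828.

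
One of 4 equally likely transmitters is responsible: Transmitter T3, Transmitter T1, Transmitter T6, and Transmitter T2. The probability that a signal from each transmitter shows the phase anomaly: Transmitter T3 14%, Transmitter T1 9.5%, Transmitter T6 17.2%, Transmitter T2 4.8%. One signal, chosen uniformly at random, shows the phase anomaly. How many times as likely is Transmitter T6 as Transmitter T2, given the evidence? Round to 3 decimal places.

With a uniform prior (1/4 each), posterior ∝ likelihood:
  Transmitter T3: 0.14
  Transmitter T1: 0.095
  Transmitter T6: 0.172
  Transmitter T2: 0.048
Sum = 0.455.
The ratio is 0.172 / 0.048 (the normalizer cancels) = 3.583.

3.583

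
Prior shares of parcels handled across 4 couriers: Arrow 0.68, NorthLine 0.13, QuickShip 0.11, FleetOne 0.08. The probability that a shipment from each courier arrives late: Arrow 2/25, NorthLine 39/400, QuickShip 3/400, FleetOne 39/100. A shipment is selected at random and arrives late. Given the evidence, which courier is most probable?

Arrow

Unnormalized posteriors (prior × likelihood):
  Arrow: 0.68 × 0.08 = 0.0544
  NorthLine: 0.13 × 0.0975 = 0.012675
  QuickShip: 0.11 × 0.0075 = 0.000825
  FleetOne: 0.08 × 0.39 = 0.0312
Normalizing constant = 0.0991.
Largest term belongs to Arrow, so Arrow is most probable.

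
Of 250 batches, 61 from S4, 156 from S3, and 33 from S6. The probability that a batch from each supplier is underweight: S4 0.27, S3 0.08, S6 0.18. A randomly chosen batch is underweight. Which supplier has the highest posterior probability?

S4

Prior × likelihood for each hypothesis:
  S4: 0.244 × 0.27 = 0.06588
  S3: 0.624 × 0.08 = 0.04992
  S6: 0.132 × 0.18 = 0.02376
Sum = 0.13956.
Largest term belongs to S4, so S4 is most probable.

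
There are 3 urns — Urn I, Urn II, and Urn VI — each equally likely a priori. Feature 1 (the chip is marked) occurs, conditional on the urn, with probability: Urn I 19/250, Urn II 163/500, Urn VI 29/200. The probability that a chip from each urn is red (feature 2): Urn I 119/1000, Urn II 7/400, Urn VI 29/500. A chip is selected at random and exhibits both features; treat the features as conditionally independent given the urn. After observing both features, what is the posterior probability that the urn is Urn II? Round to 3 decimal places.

0.246

Since the prior is uniform, the posterior is proportional to the likelihood:
  Urn I: 0.076 × 0.119 = 0.009044
  Urn II: 0.326 × 0.0175 = 0.005705
  Urn VI: 0.145 × 0.058 = 0.00841
Total = 0.023159.
P(Urn II | evidence) = 0.005705 / 0.023159 ≈ 0.246.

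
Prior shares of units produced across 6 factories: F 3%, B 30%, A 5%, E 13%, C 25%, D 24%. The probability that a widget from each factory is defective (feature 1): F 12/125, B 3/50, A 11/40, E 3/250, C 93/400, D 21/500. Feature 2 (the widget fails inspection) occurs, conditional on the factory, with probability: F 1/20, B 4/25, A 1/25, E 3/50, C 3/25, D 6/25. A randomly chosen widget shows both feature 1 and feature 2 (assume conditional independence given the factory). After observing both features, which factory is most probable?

C

By Bayes' rule, posterior ∝ prior × likelihood:
  F: 0.03 × 0.096 × 0.05 = 0.000144
  B: 0.3 × 0.06 × 0.16 = 0.00288
  A: 0.05 × 0.275 × 0.04 = 0.00055
  E: 0.13 × 0.012 × 0.06 = 0.0000936
  C: 0.25 × 0.2325 × 0.12 = 0.006975
  D: 0.24 × 0.042 × 0.24 = 0.0024192
Normalizing constant = 0.0130618.
Largest term belongs to C, so C is most probable.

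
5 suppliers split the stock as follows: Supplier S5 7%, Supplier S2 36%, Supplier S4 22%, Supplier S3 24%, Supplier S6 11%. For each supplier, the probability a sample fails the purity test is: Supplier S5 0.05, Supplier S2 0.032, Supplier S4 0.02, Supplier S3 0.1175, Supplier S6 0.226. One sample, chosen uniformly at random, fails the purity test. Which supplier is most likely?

By Bayes' rule, posterior ∝ prior × likelihood:
  Supplier S5: 0.07 × 0.05 = 0.0035
  Supplier S2: 0.36 × 0.032 = 0.01152
  Supplier S4: 0.22 × 0.02 = 0.0044
  Supplier S3: 0.24 × 0.1175 = 0.0282
  Supplier S6: 0.11 × 0.226 = 0.02486
Normalizing constant = 0.07248.
Largest term belongs to Supplier S3, so Supplier S3 is most probable.

Supplier S3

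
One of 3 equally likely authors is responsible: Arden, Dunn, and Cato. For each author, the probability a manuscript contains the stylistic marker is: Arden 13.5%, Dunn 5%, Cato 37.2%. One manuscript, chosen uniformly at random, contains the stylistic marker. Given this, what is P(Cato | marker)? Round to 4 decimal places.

0.6679

With a uniform prior (1/3 each), posterior ∝ likelihood:
  Arden: 0.135
  Dunn: 0.05
  Cato: 0.372
Total = 0.557.
P(Cato | evidence) = 0.372 / 0.557 ≈ 0.6679.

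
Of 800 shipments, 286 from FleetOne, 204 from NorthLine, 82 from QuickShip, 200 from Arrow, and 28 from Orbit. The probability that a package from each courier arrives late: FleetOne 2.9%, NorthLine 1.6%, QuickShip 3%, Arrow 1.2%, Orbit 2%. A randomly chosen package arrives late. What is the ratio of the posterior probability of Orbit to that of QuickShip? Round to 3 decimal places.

0.228

Compute prior × likelihood for every hypothesis:
  FleetOne: 0.3575 × 0.029 = 0.0103675
  NorthLine: 0.255 × 0.016 = 0.00408
  QuickShip: 0.1025 × 0.03 = 0.003075
  Arrow: 0.25 × 0.012 = 0.003
  Orbit: 0.035 × 0.02 = 0.0007
Normalizing constant = 0.0212225.
The ratio is 0.0007 / 0.003075 (the normalizer cancels) = 0.228.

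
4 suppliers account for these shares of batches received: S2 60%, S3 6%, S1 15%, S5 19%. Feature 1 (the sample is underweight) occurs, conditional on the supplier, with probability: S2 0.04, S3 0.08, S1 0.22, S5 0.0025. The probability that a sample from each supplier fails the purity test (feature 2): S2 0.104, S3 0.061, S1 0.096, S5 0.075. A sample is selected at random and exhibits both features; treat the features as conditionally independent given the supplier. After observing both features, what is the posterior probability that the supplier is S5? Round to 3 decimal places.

Prior × likelihood for each hypothesis:
  S2: 0.6 × 0.04 × 0.104 = 0.002496
  S3: 0.06 × 0.08 × 0.061 = 0.0002928
  S1: 0.15 × 0.22 × 0.096 = 0.003168
  S5: 0.19 × 0.0025 × 0.075 = 0.000035625
Normalizing constant = 0.005992425.
P(S5 | evidence) = 0.000035625 / 0.005992425 ≈ 0.006.

0.006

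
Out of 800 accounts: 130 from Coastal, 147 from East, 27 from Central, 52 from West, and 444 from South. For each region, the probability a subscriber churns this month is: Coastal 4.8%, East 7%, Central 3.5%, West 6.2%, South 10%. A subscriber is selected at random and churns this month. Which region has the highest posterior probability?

South

Unnormalized posteriors (prior × likelihood):
  Coastal: 0.1625 × 0.048 = 0.0078
  East: 0.18375 × 0.07 = 0.0128625
  Central: 0.03375 × 0.035 = 0.00118125
  West: 0.065 × 0.062 = 0.00403
  South: 0.555 × 0.1 = 0.0555
Normalizing constant = 0.08137375.
Largest term belongs to South, so South is most probable.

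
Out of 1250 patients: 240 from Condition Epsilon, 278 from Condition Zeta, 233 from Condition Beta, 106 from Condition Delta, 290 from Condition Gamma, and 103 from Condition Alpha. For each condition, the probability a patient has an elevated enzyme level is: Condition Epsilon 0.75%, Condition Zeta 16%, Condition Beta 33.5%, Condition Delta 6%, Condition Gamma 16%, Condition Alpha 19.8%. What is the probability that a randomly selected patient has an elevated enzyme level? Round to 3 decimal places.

Unnormalized posteriors (prior × likelihood):
  Condition Epsilon: 0.192 × 0.0075 = 0.00144
  Condition Zeta: 0.2224 × 0.16 = 0.035584
  Condition Beta: 0.1864 × 0.335 = 0.062444
  Condition Delta: 0.0848 × 0.06 = 0.005088
  Condition Gamma: 0.232 × 0.16 = 0.03712
  Condition Alpha: 0.0824 × 0.198 = 0.0163152
P(elevated) = 0.00144 + 0.035584 + 0.062444 + 0.005088 + 0.03712 + 0.0163152 = 0.1579912 → 0.158.

0.158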